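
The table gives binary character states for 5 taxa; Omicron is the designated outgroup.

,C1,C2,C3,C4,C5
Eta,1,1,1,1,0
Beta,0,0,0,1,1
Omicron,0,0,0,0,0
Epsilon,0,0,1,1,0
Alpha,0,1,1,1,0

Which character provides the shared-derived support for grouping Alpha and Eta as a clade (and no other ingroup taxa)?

C2

The outgroup has state '0' for every character, so '1' is the derived state throughout.
C1: derived state '1' in Eta only — an autapomorphy, so it tells us nothing about relationships among taxa.
C2 (derived state '1') is shared by Alpha and Eta — a synapomorphy uniting that clade.
C3: derived state '1' in Alpha, Epsilon, and Eta only — synapomorphy for {Alpha, Epsilon, Eta}.
C4 (derived state '1') is shared by all ingroup taxa — unites the whole ingroup.
C5 (derived state '1') is unique to Beta (autapomorphy; uninformative for grouping).
Most parsimonious ingroup topology: (((Alpha,Eta),Epsilon),Beta).
The clade {Alpha, Eta} is supported by C2: its derived state '1' occurs in exactly those taxa and in no other taxon (including the outgroup).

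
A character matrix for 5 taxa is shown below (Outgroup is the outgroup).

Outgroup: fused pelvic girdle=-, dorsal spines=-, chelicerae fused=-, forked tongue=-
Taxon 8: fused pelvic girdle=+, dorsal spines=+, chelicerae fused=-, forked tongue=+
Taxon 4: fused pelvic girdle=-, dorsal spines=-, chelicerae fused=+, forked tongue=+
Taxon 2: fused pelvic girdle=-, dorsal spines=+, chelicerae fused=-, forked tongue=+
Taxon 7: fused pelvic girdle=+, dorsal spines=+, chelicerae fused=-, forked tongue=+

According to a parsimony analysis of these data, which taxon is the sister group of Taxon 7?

Taxon 8

The outgroup has state '-' for every character, so '+' is the derived state throughout.
fused pelvic girdle: derived state '+' in Taxon 7 and Taxon 8 only — synapomorphy for {Taxon 7, Taxon 8}.
dorsal spines: derived state '+' in Taxon 2, Taxon 7, and Taxon 8 only — synapomorphy for {Taxon 2, Taxon 7, Taxon 8}.
chelicerae fused: derived state '+' in Taxon 4 only — an autapomorphy, so it tells us nothing about relationships among taxa.
All ingroup taxa share the derived state '+' for forked tongue; it defines the ingroup but does not resolve relationships within it.
Most parsimonious ingroup topology: ((Taxon 2,(Taxon 8,Taxon 7)),Taxon 4).
Taxon 7 and Taxon 8 form a cherry on this tree, so they are sister taxa.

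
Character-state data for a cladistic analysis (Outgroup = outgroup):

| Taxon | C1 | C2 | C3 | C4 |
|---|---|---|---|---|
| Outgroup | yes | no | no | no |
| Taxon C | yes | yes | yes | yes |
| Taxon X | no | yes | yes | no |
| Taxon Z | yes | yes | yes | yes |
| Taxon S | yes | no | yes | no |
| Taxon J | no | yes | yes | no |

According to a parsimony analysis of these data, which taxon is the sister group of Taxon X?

Character polarity is set by the outgroup: the derived state is whichever differs from the outgroup's state, so for C1 the derived state is 'no', and for the remaining characters it is 'yes'.
C1 (derived state 'no') is shared by Taxon J and Taxon X — a synapomorphy uniting that clade.
C2: derived state 'yes' in Taxon C, Taxon J, Taxon X, and Taxon Z only — synapomorphy for {Taxon C, Taxon J, Taxon X, Taxon Z}.
All ingroup taxa share the derived state 'yes' for C3; it defines the ingroup but does not resolve relationships within it.
C4 (derived state 'yes') is shared by Taxon C and Taxon Z — a synapomorphy uniting that clade.
Most parsimonious ingroup topology: (((Taxon C,Taxon Z),(Taxon X,Taxon J)),Taxon S).
Taxon X and Taxon J form a cherry on this tree, so they are sister taxa.

Taxon J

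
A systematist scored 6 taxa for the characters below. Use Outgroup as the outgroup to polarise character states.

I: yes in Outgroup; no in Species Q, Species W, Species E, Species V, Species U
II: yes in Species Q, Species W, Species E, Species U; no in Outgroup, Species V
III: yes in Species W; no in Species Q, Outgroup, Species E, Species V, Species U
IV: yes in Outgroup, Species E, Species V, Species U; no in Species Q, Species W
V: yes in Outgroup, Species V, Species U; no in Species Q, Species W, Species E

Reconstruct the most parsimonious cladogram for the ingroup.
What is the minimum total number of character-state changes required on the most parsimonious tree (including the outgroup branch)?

Character polarity is set by the outgroup: the derived state is whichever differs from the outgroup's state, so for I, IV, V the derived state is 'no', and for the remaining characters it is 'yes'.
I (derived state 'no') is shared by all ingroup taxa — unites the whole ingroup.
II: derived state 'yes' in Species E, Species Q, Species U, and Species W only — synapomorphy for {Species E, Species Q, Species U, Species W}.
III: derived state 'yes' in Species W only — an autapomorphy, so it tells us nothing about relationships among taxa.
Only Species Q and Species W show the derived state 'no' for IV, supporting them as a clade.
Only Species E, Species Q, and Species W show the derived state 'no' for V, supporting them as a clade.
Most parsimonious ingroup topology: (Species V,(Species U,(Species E,(Species W,Species Q)))).
Changes per character on this tree: I: 1; II: 1; III: 1; IV: 1; V: 1.
Total = 5.

5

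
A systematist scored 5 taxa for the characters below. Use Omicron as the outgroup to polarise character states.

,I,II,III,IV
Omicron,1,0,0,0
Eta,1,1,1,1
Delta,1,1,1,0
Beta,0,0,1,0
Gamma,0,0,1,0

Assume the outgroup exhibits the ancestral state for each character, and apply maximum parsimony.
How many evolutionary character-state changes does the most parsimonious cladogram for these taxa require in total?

4

Character polarity is set by the outgroup: the derived state is whichever differs from the outgroup's state, so for I the derived state is '0', and for the remaining characters it is '1'.
I (derived state '0') is shared by Beta and Gamma — a synapomorphy uniting that clade.
II: derived state '1' in Delta and Eta only — synapomorphy for {Delta, Eta}.
III (derived state '1') is shared by all ingroup taxa — unites the whole ingroup.
IV (derived state '1') is unique to Eta (autapomorphy; uninformative for grouping).
Most parsimonious ingroup topology: ((Eta,Delta),(Beta,Gamma)).
Changes per character on this tree: I: 1; II: 1; III: 1; IV: 1.
Total = 4.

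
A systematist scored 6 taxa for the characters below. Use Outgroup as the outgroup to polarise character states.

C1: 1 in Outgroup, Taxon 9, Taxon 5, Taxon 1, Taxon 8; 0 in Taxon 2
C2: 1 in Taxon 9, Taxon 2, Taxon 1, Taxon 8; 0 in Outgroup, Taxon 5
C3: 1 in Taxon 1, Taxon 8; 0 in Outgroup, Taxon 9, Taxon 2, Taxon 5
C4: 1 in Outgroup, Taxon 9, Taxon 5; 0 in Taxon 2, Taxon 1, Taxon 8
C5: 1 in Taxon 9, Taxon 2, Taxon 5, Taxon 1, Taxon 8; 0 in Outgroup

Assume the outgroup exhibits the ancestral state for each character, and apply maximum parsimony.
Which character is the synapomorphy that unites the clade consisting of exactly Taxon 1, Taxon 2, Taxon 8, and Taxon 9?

Character polarity is set by the outgroup: the derived state is whichever differs from the outgroup's state, so for C1, C4 the derived state is '0', and for the remaining characters it is '1'.
C1: derived state '0' in Taxon 2 only — an autapomorphy, so it tells us nothing about relationships among taxa.
C2: derived state '1' in Taxon 1, Taxon 2, Taxon 8, and Taxon 9 only — synapomorphy for {Taxon 1, Taxon 2, Taxon 8, Taxon 9}.
Only Taxon 1 and Taxon 8 show the derived state '1' for C3, supporting them as a clade.
C4: derived state '0' in Taxon 1, Taxon 2, and Taxon 8 only — synapomorphy for {Taxon 1, Taxon 2, Taxon 8}.
C5 (derived state '1') is shared by all ingroup taxa — unites the whole ingroup.
Most parsimonious ingroup topology: ((Taxon 9,(Taxon 2,(Taxon 1,Taxon 8))),Taxon 5).
The clade {Taxon 1, Taxon 2, Taxon 8, Taxon 9} is supported by C2: its derived state '1' occurs in exactly those taxa and in no other taxon (including the outgroup).

C2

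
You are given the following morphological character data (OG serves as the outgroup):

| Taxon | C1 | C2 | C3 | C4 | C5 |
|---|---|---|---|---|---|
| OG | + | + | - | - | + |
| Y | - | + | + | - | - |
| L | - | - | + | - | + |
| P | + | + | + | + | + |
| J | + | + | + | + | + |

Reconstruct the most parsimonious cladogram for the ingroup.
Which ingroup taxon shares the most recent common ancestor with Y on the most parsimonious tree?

Character polarity is set by the outgroup: the derived state is whichever differs from the outgroup's state, so for C1, C2, C5 the derived state is '-', and for the remaining characters it is '+'.
C1: derived state '-' in L and Y only — synapomorphy for {L, Y}.
C2 (derived state '-') is unique to L (autapomorphy; uninformative for grouping).
All ingroup taxa share the derived state '+' for C3; it defines the ingroup but does not resolve relationships within it.
Only J and P show the derived state '+' for C4, supporting them as a clade.
C5: derived state '-' in Y only — an autapomorphy, so it tells us nothing about relationships among taxa.
Most parsimonious ingroup topology: ((Y,L),(P,J)).
Y and L form a cherry on this tree, so they are sister taxa.

L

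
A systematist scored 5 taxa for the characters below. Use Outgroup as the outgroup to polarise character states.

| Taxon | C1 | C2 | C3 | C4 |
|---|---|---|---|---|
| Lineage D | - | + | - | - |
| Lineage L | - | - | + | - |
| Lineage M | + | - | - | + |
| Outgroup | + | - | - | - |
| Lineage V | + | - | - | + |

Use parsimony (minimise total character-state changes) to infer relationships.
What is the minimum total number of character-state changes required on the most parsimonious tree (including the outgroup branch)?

Character polarity is set by the outgroup: the derived state is whichever differs from the outgroup's state, so for C1 the derived state is '-', and for the remaining characters it is '+'.
Only Lineage D and Lineage L show the derived state '-' for C1, supporting them as a clade.
C2: derived state '+' in Lineage D only — an autapomorphy, so it tells us nothing about relationships among taxa.
C3: derived state '+' in Lineage L only — an autapomorphy, so it tells us nothing about relationships among taxa.
Only Lineage M and Lineage V show the derived state '+' for C4, supporting them as a clade.
Most parsimonious ingroup topology: ((Lineage L,Lineage D),(Lineage V,Lineage M)).
Changes per character on this tree: C1: 1; C2: 1; C3: 1; C4: 1.
Total = 4.

4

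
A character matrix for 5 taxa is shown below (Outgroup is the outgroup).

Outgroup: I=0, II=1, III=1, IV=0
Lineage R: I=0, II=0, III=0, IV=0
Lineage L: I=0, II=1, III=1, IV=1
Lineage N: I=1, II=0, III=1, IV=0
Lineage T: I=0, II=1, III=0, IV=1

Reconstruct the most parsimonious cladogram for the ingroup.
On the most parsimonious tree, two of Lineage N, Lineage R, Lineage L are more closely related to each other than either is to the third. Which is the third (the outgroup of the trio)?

Character polarity is set by the outgroup: the derived state is whichever differs from the outgroup's state, so for II, III the derived state is '0', and for the remaining characters it is '1'.
I (derived state '1') is unique to Lineage N (autapomorphy; uninformative for grouping).
II: derived state '0' in Lineage N and Lineage R only — synapomorphy for {Lineage N, Lineage R}.
III groups Lineage R and Lineage T, which is incompatible with the clades supported by the remaining characters; treating it as convergent (homoplasy) costs fewer steps than any alternative tree.
Only Lineage L and Lineage T show the derived state '1' for IV, supporting them as a clade.
Most parsimonious ingroup topology: ((Lineage R,Lineage N),(Lineage L,Lineage T)).
Lineage N and Lineage R share a more recent common ancestor with each other than either does with Lineage L, so Lineage L is the least closely related of the three.

Lineage L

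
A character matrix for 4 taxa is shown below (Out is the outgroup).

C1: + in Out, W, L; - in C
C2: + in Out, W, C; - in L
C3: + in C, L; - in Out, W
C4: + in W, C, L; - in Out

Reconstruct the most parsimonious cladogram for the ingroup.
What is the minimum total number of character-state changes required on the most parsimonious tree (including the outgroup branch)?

Character polarity is set by the outgroup: the derived state is whichever differs from the outgroup's state, so for C1, C2 the derived state is '-', and for the remaining characters it is '+'.
C1: derived state '-' in C only — an autapomorphy, so it tells us nothing about relationships among taxa.
C2 (derived state '-') is unique to L (autapomorphy; uninformative for grouping).
Only C and L show the derived state '+' for C3, supporting them as a clade.
C4 (derived state '+') is shared by all ingroup taxa — unites the whole ingroup.
Most parsimonious ingroup topology: ((C,L),W).
Changes per character on this tree: C1: 1; C2: 1; C3: 1; C4: 1.
Total = 4.

4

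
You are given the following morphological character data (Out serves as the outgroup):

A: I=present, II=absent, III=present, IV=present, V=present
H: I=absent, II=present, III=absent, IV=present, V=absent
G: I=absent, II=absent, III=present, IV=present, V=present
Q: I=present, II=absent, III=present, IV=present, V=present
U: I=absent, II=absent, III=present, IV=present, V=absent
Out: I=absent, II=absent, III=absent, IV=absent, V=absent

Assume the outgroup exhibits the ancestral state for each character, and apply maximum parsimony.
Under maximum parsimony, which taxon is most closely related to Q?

The outgroup has state 'absent' for every character, so 'present' is the derived state throughout.
I (derived state 'present') is shared by A and Q — a synapomorphy uniting that clade.
II: derived state 'present' in H only — an autapomorphy, so it tells us nothing about relationships among taxa.
Only A, G, Q, and U show the derived state 'present' for III, supporting them as a clade.
All ingroup taxa share the derived state 'present' for IV; it defines the ingroup but does not resolve relationships within it.
V (derived state 'present') is shared by A, G, and Q — a synapomorphy uniting that clade.
Most parsimonious ingroup topology: (((G,(Q,A)),U),H).
Q and A form a cherry on this tree, so they are sister taxa.

A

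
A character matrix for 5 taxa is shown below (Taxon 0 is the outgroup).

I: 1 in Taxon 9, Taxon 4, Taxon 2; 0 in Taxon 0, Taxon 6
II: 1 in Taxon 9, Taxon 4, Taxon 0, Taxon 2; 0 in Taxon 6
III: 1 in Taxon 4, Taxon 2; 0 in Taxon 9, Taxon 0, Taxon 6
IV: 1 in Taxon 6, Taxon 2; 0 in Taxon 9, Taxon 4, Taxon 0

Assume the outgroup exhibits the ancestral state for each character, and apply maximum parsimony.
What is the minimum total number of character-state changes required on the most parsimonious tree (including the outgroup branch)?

Character polarity is set by the outgroup: the derived state is whichever differs from the outgroup's state, so for II the derived state is '0', and for the remaining characters it is '1'.
I: derived state '1' in Taxon 2, Taxon 4, and Taxon 9 only — synapomorphy for {Taxon 2, Taxon 4, Taxon 9}.
II: derived state '0' in Taxon 6 only — an autapomorphy, so it tells us nothing about relationships among taxa.
III: derived state '1' in Taxon 2 and Taxon 4 only — synapomorphy for {Taxon 2, Taxon 4}.
IV (state '1') occurs in Taxon 2 and Taxon 6 but conflicts with the nesting implied by the other characters — most parsimoniously interpreted as homoplasy.
Most parsimonious ingroup topology: (((Taxon 4,Taxon 2),Taxon 9),Taxon 6).
Changes per character on this tree: I: 1; II: 1; III: 1; IV: 2.
Total = 5.

5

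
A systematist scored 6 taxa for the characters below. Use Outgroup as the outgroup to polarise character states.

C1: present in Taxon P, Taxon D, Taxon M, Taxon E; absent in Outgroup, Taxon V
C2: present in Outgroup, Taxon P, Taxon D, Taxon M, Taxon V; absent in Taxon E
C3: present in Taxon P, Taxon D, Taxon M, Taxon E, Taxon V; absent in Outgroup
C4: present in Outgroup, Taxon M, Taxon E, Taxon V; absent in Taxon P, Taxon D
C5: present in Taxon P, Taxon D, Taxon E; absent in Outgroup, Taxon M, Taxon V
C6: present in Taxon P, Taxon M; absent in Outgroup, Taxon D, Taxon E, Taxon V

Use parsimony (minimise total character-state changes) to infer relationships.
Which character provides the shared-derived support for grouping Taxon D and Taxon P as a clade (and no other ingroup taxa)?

C4

Character polarity is set by the outgroup: the derived state is whichever differs from the outgroup's state, so for C2, C4 the derived state is 'absent', and for the remaining characters it is 'present'.
Only Taxon D, Taxon E, Taxon M, and Taxon P show the derived state 'present' for C1, supporting them as a clade.
C2: derived state 'absent' in Taxon E only — an autapomorphy, so it tells us nothing about relationships among taxa.
All ingroup taxa share the derived state 'present' for C3; it defines the ingroup but does not resolve relationships within it.
C4: derived state 'absent' in Taxon D and Taxon P only — synapomorphy for {Taxon D, Taxon P}.
C5: derived state 'present' in Taxon D, Taxon E, and Taxon P only — synapomorphy for {Taxon D, Taxon E, Taxon P}.
C6 (state 'present') occurs in Taxon M and Taxon P but conflicts with the nesting implied by the other characters — most parsimoniously interpreted as homoplasy.
Most parsimonious ingroup topology: ((((Taxon P,Taxon D),Taxon E),Taxon M),Taxon V).
The clade {Taxon D, Taxon P} is supported by C4: its derived state 'absent' occurs in exactly those taxa and in no other taxon (including the outgroup).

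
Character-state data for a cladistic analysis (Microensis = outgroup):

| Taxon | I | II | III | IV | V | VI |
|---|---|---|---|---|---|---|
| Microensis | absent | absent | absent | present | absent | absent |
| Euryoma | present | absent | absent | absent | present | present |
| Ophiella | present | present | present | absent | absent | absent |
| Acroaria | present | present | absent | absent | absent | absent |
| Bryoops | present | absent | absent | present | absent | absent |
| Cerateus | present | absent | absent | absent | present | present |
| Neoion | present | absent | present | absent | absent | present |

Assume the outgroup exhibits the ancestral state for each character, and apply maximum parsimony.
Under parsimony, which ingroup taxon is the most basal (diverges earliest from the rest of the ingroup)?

Character polarity is set by the outgroup: the derived state is whichever differs from the outgroup's state, so for IV the derived state is 'absent', and for the remaining characters it is 'present'.
All ingroup taxa share the derived state 'present' for I; it defines the ingroup but does not resolve relationships within it.
II: derived state 'present' in Acroaria and Ophiella only — synapomorphy for {Acroaria, Ophiella}.
III groups Neoion and Ophiella, which is incompatible with the clades supported by the remaining characters; treating it as convergent (homoplasy) costs fewer steps than any alternative tree.
IV (derived state 'absent') is shared by Acroaria, Cerateus, Euryoma, Neoion, and Ophiella — a synapomorphy uniting that clade.
Only Cerateus and Euryoma show the derived state 'present' for V, supporting them as a clade.
Only Cerateus, Euryoma, and Neoion show the derived state 'present' for VI, supporting them as a clade.
Most parsimonious ingroup topology: ((((Euryoma,Cerateus),Neoion),(Ophiella,Acroaria)),Bryoops).
Bryoops is sister to the clade containing all other ingroup taxa, so it is the earliest-diverging (most basal) ingroup lineage.

Bryoops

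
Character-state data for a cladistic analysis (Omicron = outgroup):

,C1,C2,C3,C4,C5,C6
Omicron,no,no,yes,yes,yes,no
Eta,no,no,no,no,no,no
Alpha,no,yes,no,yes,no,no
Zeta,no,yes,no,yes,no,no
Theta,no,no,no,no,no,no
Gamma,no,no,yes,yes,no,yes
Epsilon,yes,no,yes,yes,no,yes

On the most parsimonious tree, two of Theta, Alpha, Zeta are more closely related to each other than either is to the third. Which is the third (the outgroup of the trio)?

Theta

Character polarity is set by the outgroup: the derived state is whichever differs from the outgroup's state, so for C3, C4, C5 the derived state is 'no', and for the remaining characters it is 'yes'.
C1 (derived state 'yes') is unique to Epsilon (autapomorphy; uninformative for grouping).
C2: derived state 'yes' in Alpha and Zeta only — synapomorphy for {Alpha, Zeta}.
C3 (derived state 'no') is shared by Alpha, Eta, Theta, and Zeta — a synapomorphy uniting that clade.
C4: derived state 'no' in Eta and Theta only — synapomorphy for {Eta, Theta}.
All ingroup taxa share the derived state 'no' for C5; it defines the ingroup but does not resolve relationships within it.
C6: derived state 'yes' in Epsilon and Gamma only — synapomorphy for {Epsilon, Gamma}.
Most parsimonious ingroup topology: (((Eta,Theta),(Alpha,Zeta)),(Gamma,Epsilon)).
Zeta and Alpha share a more recent common ancestor with each other than either does with Theta, so Theta is the least closely related of the three.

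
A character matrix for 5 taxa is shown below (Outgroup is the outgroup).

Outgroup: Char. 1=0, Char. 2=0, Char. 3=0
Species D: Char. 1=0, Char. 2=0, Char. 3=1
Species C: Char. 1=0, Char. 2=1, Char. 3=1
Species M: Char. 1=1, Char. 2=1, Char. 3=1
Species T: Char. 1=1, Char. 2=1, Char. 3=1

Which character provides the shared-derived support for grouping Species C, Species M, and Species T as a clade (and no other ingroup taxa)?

The outgroup has state '0' for every character, so '1' is the derived state throughout.
Char. 1: derived state '1' in Species M and Species T only — synapomorphy for {Species M, Species T}.
Only Species C, Species M, and Species T show the derived state '1' for Char. 2, supporting them as a clade.
Char. 3 (derived state '1') is shared by all ingroup taxa — unites the whole ingroup.
Most parsimonious ingroup topology: (Species D,(Species C,(Species M,Species T))).
The clade {Species C, Species M, Species T} is supported by Char. 2: its derived state '1' occurs in exactly those taxa and in no other taxon (including the outgroup).

Char. 2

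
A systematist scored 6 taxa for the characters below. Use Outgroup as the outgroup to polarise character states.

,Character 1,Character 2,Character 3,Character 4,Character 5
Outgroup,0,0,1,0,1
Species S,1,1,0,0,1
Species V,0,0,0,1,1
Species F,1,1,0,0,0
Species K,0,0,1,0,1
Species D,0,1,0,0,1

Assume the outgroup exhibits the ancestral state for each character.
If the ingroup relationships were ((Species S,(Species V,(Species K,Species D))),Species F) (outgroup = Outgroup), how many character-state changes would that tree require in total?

Map each character onto ((Species S,(Species V,(Species K,Species D))),Species F) (rooted by Outgroup) and count the minimum state changes it requires (Fitch parsimony):
Character 1: 2; Character 2: 3; Character 3: 2; Character 4: 1; Character 5: 1.
Total tree length = 9.

9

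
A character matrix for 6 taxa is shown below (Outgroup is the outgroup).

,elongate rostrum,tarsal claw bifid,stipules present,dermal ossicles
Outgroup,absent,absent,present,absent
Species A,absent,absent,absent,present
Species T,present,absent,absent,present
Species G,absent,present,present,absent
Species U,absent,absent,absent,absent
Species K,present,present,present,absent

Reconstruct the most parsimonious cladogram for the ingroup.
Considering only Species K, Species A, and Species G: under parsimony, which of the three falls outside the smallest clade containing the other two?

Species A

Character polarity is set by the outgroup: the derived state is whichever differs from the outgroup's state, so for stipules present the derived state is 'absent', and for the remaining characters it is 'present'.
elongate rostrum groups Species K and Species T, which is incompatible with the clades supported by the remaining characters; treating it as convergent (homoplasy) costs fewer steps than any alternative tree.
tarsal claw bifid (derived state 'present') is shared by Species G and Species K — a synapomorphy uniting that clade.
Only Species A, Species T, and Species U show the derived state 'absent' for stipules present, supporting them as a clade.
dermal ossicles (derived state 'present') is shared by Species A and Species T — a synapomorphy uniting that clade.
Most parsimonious ingroup topology: (((Species A,Species T),Species U),(Species G,Species K)).
Species K and Species G share a more recent common ancestor with each other than either does with Species A, so Species A is the least closely related of the three.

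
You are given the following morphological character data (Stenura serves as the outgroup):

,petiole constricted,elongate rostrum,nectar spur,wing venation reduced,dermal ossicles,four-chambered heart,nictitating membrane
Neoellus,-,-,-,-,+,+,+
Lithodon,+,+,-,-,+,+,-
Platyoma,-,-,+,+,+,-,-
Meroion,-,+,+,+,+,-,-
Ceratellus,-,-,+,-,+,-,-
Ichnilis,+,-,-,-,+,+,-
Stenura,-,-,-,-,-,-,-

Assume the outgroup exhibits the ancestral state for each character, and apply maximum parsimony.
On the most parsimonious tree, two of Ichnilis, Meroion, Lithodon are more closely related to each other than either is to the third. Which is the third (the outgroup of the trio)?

The outgroup has state '-' for every character, so '+' is the derived state throughout.
petiole constricted (derived state '+') is shared by Ichnilis and Lithodon — a synapomorphy uniting that clade.
elongate rostrum groups Lithodon and Meroion, which is incompatible with the clades supported by the remaining characters; treating it as convergent (homoplasy) costs fewer steps than any alternative tree.
nectar spur: derived state '+' in Ceratellus, Meroion, and Platyoma only — synapomorphy for {Ceratellus, Meroion, Platyoma}.
wing venation reduced (derived state '+') is shared by Meroion and Platyoma — a synapomorphy uniting that clade.
dermal ossicles (derived state '+') is shared by all ingroup taxa — unites the whole ingroup.
four-chambered heart (derived state '+') is shared by Ichnilis, Lithodon, and Neoellus — a synapomorphy uniting that clade.
nictitating membrane: derived state '+' in Neoellus only — an autapomorphy, so it tells us nothing about relationships among taxa.
Most parsimonious ingroup topology: ((Neoellus,(Ichnilis,Lithodon)),(Ceratellus,(Platyoma,Meroion))).
Lithodon and Ichnilis share a more recent common ancestor with each other than either does with Meroion, so Meroion is the least closely related of the three.

Meroion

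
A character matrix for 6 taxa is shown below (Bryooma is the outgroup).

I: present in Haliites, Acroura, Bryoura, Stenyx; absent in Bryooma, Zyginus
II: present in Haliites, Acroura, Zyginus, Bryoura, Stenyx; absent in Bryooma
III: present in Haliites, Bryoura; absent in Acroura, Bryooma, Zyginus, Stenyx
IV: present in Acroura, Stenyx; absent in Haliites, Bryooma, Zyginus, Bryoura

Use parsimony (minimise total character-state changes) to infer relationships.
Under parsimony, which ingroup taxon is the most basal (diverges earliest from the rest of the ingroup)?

Zyginus

The outgroup has state 'absent' for every character, so 'present' is the derived state throughout.
I: derived state 'present' in Acroura, Bryoura, Haliites, and Stenyx only — synapomorphy for {Acroura, Bryoura, Haliites, Stenyx}.
II (derived state 'present') is shared by all ingroup taxa — unites the whole ingroup.
Only Bryoura and Haliites show the derived state 'present' for III, supporting them as a clade.
IV (derived state 'present') is shared by Acroura and Stenyx — a synapomorphy uniting that clade.
Most parsimonious ingroup topology: (Zyginus,((Bryoura,Haliites),(Stenyx,Acroura))).
Zyginus is sister to the clade containing all other ingroup taxa, so it is the earliest-diverging (most basal) ingroup lineage.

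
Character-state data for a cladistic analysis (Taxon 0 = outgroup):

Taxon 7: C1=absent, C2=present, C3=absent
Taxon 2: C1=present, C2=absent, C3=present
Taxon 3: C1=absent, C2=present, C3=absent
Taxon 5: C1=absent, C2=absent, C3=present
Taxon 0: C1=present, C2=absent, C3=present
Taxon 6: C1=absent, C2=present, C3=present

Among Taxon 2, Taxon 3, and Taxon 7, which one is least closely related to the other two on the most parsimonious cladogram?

Character polarity is set by the outgroup: the derived state is whichever differs from the outgroup's state, so for C1, C3 the derived state is 'absent', and for the remaining characters it is 'present'.
Only Taxon 3, Taxon 5, Taxon 6, and Taxon 7 show the derived state 'absent' for C1, supporting them as a clade.
C2: derived state 'present' in Taxon 3, Taxon 6, and Taxon 7 only — synapomorphy for {Taxon 3, Taxon 6, Taxon 7}.
C3 (derived state 'absent') is shared by Taxon 3 and Taxon 7 — a synapomorphy uniting that clade.
Most parsimonious ingroup topology: (Taxon 2,(((Taxon 7,Taxon 3),Taxon 6),Taxon 5)).
Taxon 7 and Taxon 3 share a more recent common ancestor with each other than either does with Taxon 2, so Taxon 2 is the least closely related of the three.

Taxon 2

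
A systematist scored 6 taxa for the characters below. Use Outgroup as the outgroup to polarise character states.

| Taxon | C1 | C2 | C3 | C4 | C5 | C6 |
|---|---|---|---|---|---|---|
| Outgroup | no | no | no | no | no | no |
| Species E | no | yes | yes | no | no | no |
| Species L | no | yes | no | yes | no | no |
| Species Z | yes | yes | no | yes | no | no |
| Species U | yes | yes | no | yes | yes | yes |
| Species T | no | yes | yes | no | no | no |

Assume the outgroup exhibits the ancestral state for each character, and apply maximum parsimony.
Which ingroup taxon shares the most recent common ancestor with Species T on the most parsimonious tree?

The outgroup has state 'no' for every character, so 'yes' is the derived state throughout.
C1: derived state 'yes' in Species U and Species Z only — synapomorphy for {Species U, Species Z}.
All ingroup taxa share the derived state 'yes' for C2; it defines the ingroup but does not resolve relationships within it.
C3 (derived state 'yes') is shared by Species E and Species T — a synapomorphy uniting that clade.
C4 (derived state 'yes') is shared by Species L, Species U, and Species Z — a synapomorphy uniting that clade.
C5: derived state 'yes' in Species U only — an autapomorphy, so it tells us nothing about relationships among taxa.
C6: derived state 'yes' in Species U only — an autapomorphy, so it tells us nothing about relationships among taxa.
Most parsimonious ingroup topology: ((Species E,Species T),(Species L,(Species Z,Species U))).
Species T and Species E form a cherry on this tree, so they are sister taxa.

Species E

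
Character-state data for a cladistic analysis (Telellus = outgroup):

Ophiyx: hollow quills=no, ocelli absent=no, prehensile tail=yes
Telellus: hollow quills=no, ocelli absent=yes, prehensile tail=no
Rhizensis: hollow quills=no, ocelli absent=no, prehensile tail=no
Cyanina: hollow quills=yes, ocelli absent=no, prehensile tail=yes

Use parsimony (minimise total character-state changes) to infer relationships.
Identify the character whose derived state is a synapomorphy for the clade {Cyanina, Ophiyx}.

Character polarity is set by the outgroup: the derived state is whichever differs from the outgroup's state, so for ocelli absent the derived state is 'no', and for the remaining characters it is 'yes'.
hollow quills: derived state 'yes' in Cyanina only — an autapomorphy, so it tells us nothing about relationships among taxa.
All ingroup taxa share the derived state 'no' for ocelli absent; it defines the ingroup but does not resolve relationships within it.
prehensile tail: derived state 'yes' in Cyanina and Ophiyx only — synapomorphy for {Cyanina, Ophiyx}.
Most parsimonious ingroup topology: ((Cyanina,Ophiyx),Rhizensis).
The clade {Cyanina, Ophiyx} is supported by prehensile tail: its derived state 'yes' occurs in exactly those taxa and in no other taxon (including the outgroup).

prehensile tail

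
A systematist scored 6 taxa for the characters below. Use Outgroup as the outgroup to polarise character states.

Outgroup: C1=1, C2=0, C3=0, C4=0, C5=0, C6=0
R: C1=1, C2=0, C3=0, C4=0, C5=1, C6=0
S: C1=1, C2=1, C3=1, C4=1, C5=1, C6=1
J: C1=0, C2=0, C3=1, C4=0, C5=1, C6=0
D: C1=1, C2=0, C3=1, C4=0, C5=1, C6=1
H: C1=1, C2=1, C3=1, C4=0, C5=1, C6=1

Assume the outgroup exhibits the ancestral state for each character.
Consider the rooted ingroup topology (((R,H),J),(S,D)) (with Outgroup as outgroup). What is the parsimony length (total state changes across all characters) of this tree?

9

Map each character onto (((R,H),J),(S,D)) (rooted by Outgroup) and count the minimum state changes it requires (Fitch parsimony):
C1: 1; C2: 2; C3: 2; C4: 1; C5: 1; C6: 2.
Total tree length = 9.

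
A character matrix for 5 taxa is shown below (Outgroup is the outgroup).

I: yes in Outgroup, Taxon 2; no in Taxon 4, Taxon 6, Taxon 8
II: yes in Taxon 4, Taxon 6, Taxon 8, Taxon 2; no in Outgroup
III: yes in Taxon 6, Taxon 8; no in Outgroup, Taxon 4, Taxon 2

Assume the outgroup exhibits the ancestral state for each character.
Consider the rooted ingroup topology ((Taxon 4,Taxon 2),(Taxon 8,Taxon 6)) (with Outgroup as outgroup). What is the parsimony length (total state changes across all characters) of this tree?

4

Map each character onto ((Taxon 4,Taxon 2),(Taxon 8,Taxon 6)) (rooted by Outgroup) and count the minimum state changes it requires (Fitch parsimony):
I: 2; II: 1; III: 1.
Total tree length = 4.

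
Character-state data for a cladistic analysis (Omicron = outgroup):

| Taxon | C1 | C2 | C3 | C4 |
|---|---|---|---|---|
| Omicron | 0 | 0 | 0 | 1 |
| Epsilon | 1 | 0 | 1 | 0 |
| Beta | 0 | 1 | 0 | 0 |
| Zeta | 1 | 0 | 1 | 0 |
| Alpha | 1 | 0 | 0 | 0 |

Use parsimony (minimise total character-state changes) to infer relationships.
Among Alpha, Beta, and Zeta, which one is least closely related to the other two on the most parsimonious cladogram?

Character polarity is set by the outgroup: the derived state is whichever differs from the outgroup's state, so for C4 the derived state is '0', and for the remaining characters it is '1'.
C1 (derived state '1') is shared by Alpha, Epsilon, and Zeta — a synapomorphy uniting that clade.
C2 (derived state '1') is unique to Beta (autapomorphy; uninformative for grouping).
Only Epsilon and Zeta show the derived state '1' for C3, supporting them as a clade.
C4 (derived state '0') is shared by all ingroup taxa — unites the whole ingroup.
Most parsimonious ingroup topology: (((Epsilon,Zeta),Alpha),Beta).
Alpha and Zeta share a more recent common ancestor with each other than either does with Beta, so Beta is the least closely related of the three.

Beta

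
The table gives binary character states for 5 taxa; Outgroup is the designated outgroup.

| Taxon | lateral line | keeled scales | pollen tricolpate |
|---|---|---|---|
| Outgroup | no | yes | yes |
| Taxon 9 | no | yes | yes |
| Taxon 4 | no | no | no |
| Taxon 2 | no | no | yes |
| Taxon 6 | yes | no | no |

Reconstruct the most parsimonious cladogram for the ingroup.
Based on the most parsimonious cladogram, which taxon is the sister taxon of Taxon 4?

Character polarity is set by the outgroup: the derived state is whichever differs from the outgroup's state, so for keeled scales, pollen tricolpate the derived state is 'no', and for the remaining characters it is 'yes'.
lateral line (derived state 'yes') is unique to Taxon 6 (autapomorphy; uninformative for grouping).
Only Taxon 2, Taxon 4, and Taxon 6 show the derived state 'no' for keeled scales, supporting them as a clade.
pollen tricolpate (derived state 'no') is shared by Taxon 4 and Taxon 6 — a synapomorphy uniting that clade.
Most parsimonious ingroup topology: (Taxon 9,((Taxon 4,Taxon 6),Taxon 2)).
Taxon 4 and Taxon 6 form a cherry on this tree, so they are sister taxa.

Taxon 6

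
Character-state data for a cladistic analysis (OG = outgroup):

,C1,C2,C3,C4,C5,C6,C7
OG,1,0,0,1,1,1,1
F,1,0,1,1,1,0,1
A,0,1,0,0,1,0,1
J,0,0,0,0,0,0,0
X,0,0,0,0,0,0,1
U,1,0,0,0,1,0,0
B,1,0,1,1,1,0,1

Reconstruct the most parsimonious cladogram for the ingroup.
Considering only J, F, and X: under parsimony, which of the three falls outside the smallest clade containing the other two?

Character polarity is set by the outgroup: the derived state is whichever differs from the outgroup's state, so for C1, C4, C5, C6, C7 the derived state is '0', and for the remaining characters it is '1'.
Only A, J, and X show the derived state '0' for C1, supporting them as a clade.
C2: derived state '1' in A only — an autapomorphy, so it tells us nothing about relationships among taxa.
Only B and F show the derived state '1' for C3, supporting them as a clade.
C4: derived state '0' in A, J, U, and X only — synapomorphy for {A, J, U, X}.
Only J and X show the derived state '0' for C5, supporting them as a clade.
All ingroup taxa share the derived state '0' for C6; it defines the ingroup but does not resolve relationships within it.
C7 (state '0') occurs in J and U but conflicts with the nesting implied by the other characters — most parsimoniously interpreted as homoplasy.
Most parsimonious ingroup topology: ((F,B),((A,(J,X)),U)).
X and J share a more recent common ancestor with each other than either does with F, so F is the least closely related of the three.

F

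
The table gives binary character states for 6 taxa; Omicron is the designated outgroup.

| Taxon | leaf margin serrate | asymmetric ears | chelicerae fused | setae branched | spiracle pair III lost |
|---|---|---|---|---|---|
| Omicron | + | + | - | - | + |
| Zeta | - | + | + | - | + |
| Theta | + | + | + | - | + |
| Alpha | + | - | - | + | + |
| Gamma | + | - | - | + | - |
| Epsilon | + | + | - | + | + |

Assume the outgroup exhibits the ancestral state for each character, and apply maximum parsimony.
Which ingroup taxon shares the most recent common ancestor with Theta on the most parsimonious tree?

Zeta

Character polarity is set by the outgroup: the derived state is whichever differs from the outgroup's state, so for leaf margin serrate, asymmetric ears, spiracle pair III lost the derived state is '-', and for the remaining characters it is '+'.
leaf margin serrate (derived state '-') is unique to Zeta (autapomorphy; uninformative for grouping).
asymmetric ears (derived state '-') is shared by Alpha and Gamma — a synapomorphy uniting that clade.
Only Theta and Zeta show the derived state '+' for chelicerae fused, supporting them as a clade.
Only Alpha, Epsilon, and Gamma show the derived state '+' for setae branched, supporting them as a clade.
spiracle pair III lost (derived state '-') is unique to Gamma (autapomorphy; uninformative for grouping).
Most parsimonious ingroup topology: ((Zeta,Theta),((Alpha,Gamma),Epsilon)).
Theta and Zeta form a cherry on this tree, so they are sister taxa.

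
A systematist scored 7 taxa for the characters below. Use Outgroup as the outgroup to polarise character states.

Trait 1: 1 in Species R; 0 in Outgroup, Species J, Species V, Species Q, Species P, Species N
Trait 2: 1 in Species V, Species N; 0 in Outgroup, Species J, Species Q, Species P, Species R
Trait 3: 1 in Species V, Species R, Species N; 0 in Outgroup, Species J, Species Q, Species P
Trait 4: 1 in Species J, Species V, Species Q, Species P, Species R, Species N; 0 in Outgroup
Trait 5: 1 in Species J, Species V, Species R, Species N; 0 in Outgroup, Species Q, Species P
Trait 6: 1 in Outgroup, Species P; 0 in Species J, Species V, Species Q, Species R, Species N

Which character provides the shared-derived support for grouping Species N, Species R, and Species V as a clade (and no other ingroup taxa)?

Character polarity is set by the outgroup: the derived state is whichever differs from the outgroup's state, so for Trait 6 the derived state is '0', and for the remaining characters it is '1'.
Trait 1 (derived state '1') is unique to Species R (autapomorphy; uninformative for grouping).
Trait 2: derived state '1' in Species N and Species V only — synapomorphy for {Species N, Species V}.
Only Species N, Species R, and Species V show the derived state '1' for Trait 3, supporting them as a clade.
All ingroup taxa share the derived state '1' for Trait 4; it defines the ingroup but does not resolve relationships within it.
Only Species J, Species N, Species R, and Species V show the derived state '1' for Trait 5, supporting them as a clade.
Only Species J, Species N, Species Q, Species R, and Species V show the derived state '0' for Trait 6, supporting them as a clade.
Most parsimonious ingroup topology: (((Species J,((Species V,Species N),Species R)),Species Q),Species P).
The clade {Species N, Species R, Species V} is supported by Trait 3: its derived state '1' occurs in exactly those taxa and in no other taxon (including the outgroup).

Trait 3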